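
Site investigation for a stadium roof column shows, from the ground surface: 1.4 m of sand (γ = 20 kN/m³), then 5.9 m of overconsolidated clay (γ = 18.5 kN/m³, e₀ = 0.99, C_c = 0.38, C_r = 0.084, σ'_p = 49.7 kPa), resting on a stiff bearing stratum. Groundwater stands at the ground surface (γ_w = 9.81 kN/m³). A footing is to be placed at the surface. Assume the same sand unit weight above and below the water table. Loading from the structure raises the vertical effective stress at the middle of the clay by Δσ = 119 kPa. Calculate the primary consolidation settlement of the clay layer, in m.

S_c ≈ 0.592 m

Mid-depth of clay below the ground surface: z = 1.4 + 5.9/2 = 4.35 m.
Total vertical stress at mid-clay: σ_v = 20×1.4 + 18.5×2.95 = 82.575 kPa.
Pore pressure: u = 9.81×(4.35 − 0) = 42.673 kPa.
Initial effective stress: σ'_0 = σ_v − u = 82.575 − 42.673 = 39.902 kPa.
Final effective stress: σ'_f = 39.902 + 119 = 158.9 kPa.
σ'_f = 158.9 > σ'_p = 49.7 kPa, so the stress path crosses the preconsolidation pressure — recompression up to σ'_p, then virgin compression beyond:
S_c = H/(1+e₀)·[C_r·log₁₀(σ'_p/σ'_0) + C_c·log₁₀(σ'_f/σ'_p)]
    = 5.9/1.99 × [0.084×log₁₀(49.7/39.902) + 0.38×log₁₀(158.9/49.7)]
    = 2.9648 × [0.0080104 + 0.19181] = 0.5924 m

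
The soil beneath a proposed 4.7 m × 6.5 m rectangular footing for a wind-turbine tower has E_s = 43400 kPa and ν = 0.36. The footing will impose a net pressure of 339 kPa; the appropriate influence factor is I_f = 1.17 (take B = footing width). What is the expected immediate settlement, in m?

Immediate (elastic) settlement: S_e = q·B·(1−ν²)/E_s · I_f.
S_e = 339 × 4.7 × (1 − 0.36²) / 43400 × 1.17
    = 339 × 4.7 × 0.8704 / 43400 × 1.17
    = 0.03739 m

S_e ≈ 0.0374 m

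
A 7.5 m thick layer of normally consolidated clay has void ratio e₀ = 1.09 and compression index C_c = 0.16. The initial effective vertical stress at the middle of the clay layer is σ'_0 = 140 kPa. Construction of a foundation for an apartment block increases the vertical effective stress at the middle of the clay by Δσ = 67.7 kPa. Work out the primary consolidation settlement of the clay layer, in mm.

S_c ≈ 98.4 mm

Final effective stress: σ'_f = σ'_0 + Δσ = 140 + 67.7 = 207.7 kPa.
Normally consolidated clay, so the full stress increment lies on the virgin compression line:
S_c = C_c·H/(1+e₀)·log₁₀(σ'_f/σ'_0) = 0.16×7.5/(1+1.09)×log₁₀(207.7/140)
    = 0.57416 × 0.17131 = 0.09836 m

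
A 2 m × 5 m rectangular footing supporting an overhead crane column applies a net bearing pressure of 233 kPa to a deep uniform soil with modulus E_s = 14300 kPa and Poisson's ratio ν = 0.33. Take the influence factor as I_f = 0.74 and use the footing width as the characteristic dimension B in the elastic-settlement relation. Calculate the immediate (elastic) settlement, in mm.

Immediate (elastic) settlement: S_e = q·B·(1−ν²)/E_s · I_f.
S_e = 233 × 2 × (1 − 0.33²) / 14300 × 0.74
    = 233 × 2 × 0.8911 / 14300 × 0.74
    = 0.02149 m = 21.49 mm

S_e ≈ 21.5 mm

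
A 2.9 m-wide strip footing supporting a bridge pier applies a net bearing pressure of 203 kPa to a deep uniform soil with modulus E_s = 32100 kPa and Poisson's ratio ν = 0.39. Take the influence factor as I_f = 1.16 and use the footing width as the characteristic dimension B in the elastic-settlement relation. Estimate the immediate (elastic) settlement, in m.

Immediate (elastic) settlement: S_e = q·B·(1−ν²)/E_s · I_f.
S_e = 203 × 2.9 × (1 − 0.39²) / 32100 × 1.16
    = 203 × 2.9 × 0.8479 / 32100 × 1.16
    = 0.01804 m

S_e ≈ 0.018 m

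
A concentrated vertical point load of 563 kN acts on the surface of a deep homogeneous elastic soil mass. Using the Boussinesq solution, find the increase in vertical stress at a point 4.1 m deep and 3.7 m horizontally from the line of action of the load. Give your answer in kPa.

Boussinesq vertical stress below a point load on an elastic half-space:
Δσ_z = 3P/(2πz²) · [1 + (r/z)²]^(−5/2)
r/z = 3.7/4.1 = 0.90244; [1+(r/z)²]^(−5/2) = 0.22551.
Δσ_z = 3×563/(2π×4.1²) × 0.22551 = 15.991 × 0.22551 = 3.606 kPa

Δσ_z ≈ 3.61 kPa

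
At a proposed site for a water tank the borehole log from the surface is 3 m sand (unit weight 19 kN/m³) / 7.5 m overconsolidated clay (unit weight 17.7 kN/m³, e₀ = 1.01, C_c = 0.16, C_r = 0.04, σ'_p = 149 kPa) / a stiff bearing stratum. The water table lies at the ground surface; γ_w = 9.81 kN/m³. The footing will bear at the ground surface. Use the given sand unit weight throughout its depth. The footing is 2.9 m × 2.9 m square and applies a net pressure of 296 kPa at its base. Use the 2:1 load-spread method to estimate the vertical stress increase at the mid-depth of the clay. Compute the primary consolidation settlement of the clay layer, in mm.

Mid-depth of clay below the ground surface: z = 3 + 7.5/2 = 6.75 m.
Total vertical stress at mid-clay: σ_v = 19×3 + 17.7×3.75 = 123.38 kPa.
Pore pressure: u = 9.81×(6.75 − 0) = 66.218 kPa.
Initial effective stress: σ'_0 = σ_v − u = 123.38 − 66.218 = 57.162 kPa.
Stress increase at mid-clay by the 2:1 spreading method:
Δσ = qBL/((B+z)(L+z)) = 296×2.9×2.9/((2.9+6.75)(2.9+6.75)) = 26.732 kPa
Final effective stress: σ'_f = 57.162 + 26.732 = 83.894 kPa.
σ'_f = 83.894 ≤ σ'_p = 149 kPa, so the clay remains overconsolidated and only the recompression index applies:
S_c = C_r·H/(1+e₀)·log₁₀(σ'_f/σ'_0) = 0.04×7.5/2.01×log₁₀(83.894/57.162)
    = 0.14925 × 0.16662 = 0.02487 m

S_c ≈ 24.9 mm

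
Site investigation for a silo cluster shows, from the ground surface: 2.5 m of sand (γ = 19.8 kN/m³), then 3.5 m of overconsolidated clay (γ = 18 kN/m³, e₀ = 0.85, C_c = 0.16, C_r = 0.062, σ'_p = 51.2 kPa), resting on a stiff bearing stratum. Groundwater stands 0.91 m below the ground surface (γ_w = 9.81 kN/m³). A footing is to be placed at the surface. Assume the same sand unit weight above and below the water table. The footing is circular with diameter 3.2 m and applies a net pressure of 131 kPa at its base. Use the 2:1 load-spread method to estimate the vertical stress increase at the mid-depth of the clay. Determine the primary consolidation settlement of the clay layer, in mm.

Mid-depth of clay below the ground surface: z = 2.5 + 3.5/2 = 4.25 m.
Total vertical stress at mid-clay: σ_v = 19.8×2.5 + 18×1.75 = 81 kPa.
Pore pressure: u = 9.81×(4.25 − 0.91) = 32.765 kPa.
Initial effective stress: σ'_0 = σ_v − u = 81 − 32.765 = 48.235 kPa.
Stress increase at mid-clay by the 2:1 spreading method:
Δσ ≈ qD²/(D+z)² = 131×3.2²/(3.2+4.25)² = 24.169 kPa
Final effective stress: σ'_f = 48.235 + 24.169 = 72.404 kPa.
σ'_f = 72.404 > σ'_p = 51.2 kPa, so the stress path crosses the preconsolidation pressure — recompression up to σ'_p, then virgin compression beyond:
S_c = H/(1+e₀)·[C_r·log₁₀(σ'_p/σ'_0) + C_c·log₁₀(σ'_f/σ'_p)]
    = 3.5/1.85 × [0.062×log₁₀(51.2/48.235) + 0.16×log₁₀(72.404/51.2)]
    = 1.8919 × [0.0016063 + 0.024079] = 0.04859 m

S_c ≈ 48.6 mm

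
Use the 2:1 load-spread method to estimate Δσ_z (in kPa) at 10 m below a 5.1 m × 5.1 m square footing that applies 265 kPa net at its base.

Δσ_z ≈ 30.2 kPa

By the 2:1 method the load spreads at 1 horizontal : 2 vertical, so at depth z the loaded area has grown by z in each plan dimension:
Δσ = qBL/((B+z)(L+z)) = 265×5.1×5.1/((5.1+10)(5.1+10)) = 30.23 kPa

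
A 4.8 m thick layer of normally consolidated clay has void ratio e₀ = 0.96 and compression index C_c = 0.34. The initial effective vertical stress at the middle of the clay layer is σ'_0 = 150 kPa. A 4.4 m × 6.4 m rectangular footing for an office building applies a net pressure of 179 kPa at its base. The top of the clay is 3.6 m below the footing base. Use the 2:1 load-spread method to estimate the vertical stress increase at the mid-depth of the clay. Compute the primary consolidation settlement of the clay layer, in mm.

S_c ≈ 83.7 mm

Mid-depth of clay below the footing base: z = 3.6 + 4.8/2 = 6 m.
Stress increase at mid-clay by the 2:1 spreading method:
Δσ = qBL/((B+z)(L+z)) = 179×4.4×6.4/((4.4+6)(6.4+6)) = 39.087 kPa
Final effective stress: σ'_f = σ'_0 + Δσ = 150 + 39.087 = 189.09 kPa.
Normally consolidated clay, so the full stress increment lies on the virgin compression line:
S_c = C_c·H/(1+e₀)·log₁₀(σ'_f/σ'_0) = 0.34×4.8/(1+0.96)×log₁₀(189.09/150)
    = 0.83265 × 0.10058 = 0.08375 m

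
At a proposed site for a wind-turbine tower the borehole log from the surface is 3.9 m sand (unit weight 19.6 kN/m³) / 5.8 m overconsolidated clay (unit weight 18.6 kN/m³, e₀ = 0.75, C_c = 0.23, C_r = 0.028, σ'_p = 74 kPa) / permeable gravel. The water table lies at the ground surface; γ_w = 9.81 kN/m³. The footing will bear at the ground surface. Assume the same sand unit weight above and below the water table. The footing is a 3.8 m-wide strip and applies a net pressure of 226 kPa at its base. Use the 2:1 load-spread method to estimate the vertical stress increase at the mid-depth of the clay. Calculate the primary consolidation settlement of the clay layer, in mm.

Mid-depth of clay below the ground surface: z = 3.9 + 5.8/2 = 6.8 m.
Total vertical stress at mid-clay: σ_v = 19.6×3.9 + 18.6×2.9 = 130.38 kPa.
Pore pressure: u = 9.81×(6.8 − 0) = 66.708 kPa.
Initial effective stress: σ'_0 = σ_v − u = 130.38 − 66.708 = 63.672 kPa.
Stress increase at mid-clay by the 2:1 spreading method:
Δσ = qB/(B+z) = 226×3.8/(3.8+6.8) = 81.019 kPa
Final effective stress: σ'_f = 63.672 + 81.019 = 144.69 kPa.
σ'_f = 144.69 > σ'_p = 74 kPa, so the stress path crosses the preconsolidation pressure — recompression up to σ'_p, then virgin compression beyond:
S_c = H/(1+e₀)·[C_r·log₁₀(σ'_p/σ'_0) + C_c·log₁₀(σ'_f/σ'_p)]
    = 5.8/1.75 × [0.028×log₁₀(74/63.672) + 0.23×log₁₀(144.69/74)]
    = 3.3143 × [0.0018279 + 0.066978] = 0.228 m

S_c ≈ 228 mm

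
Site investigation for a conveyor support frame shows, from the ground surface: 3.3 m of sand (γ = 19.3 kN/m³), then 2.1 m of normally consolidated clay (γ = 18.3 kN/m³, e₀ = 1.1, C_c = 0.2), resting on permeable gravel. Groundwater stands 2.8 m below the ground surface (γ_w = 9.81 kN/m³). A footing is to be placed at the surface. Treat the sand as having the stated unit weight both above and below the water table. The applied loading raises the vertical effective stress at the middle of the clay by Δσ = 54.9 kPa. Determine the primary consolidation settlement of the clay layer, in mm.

S_c ≈ 51.6 mm

Mid-depth of clay below the ground surface: z = 3.3 + 2.1/2 = 4.35 m.
Total vertical stress at mid-clay: σ_v = 19.3×3.3 + 18.3×1.05 = 82.905 kPa.
Pore pressure: u = 9.81×(4.35 − 2.8) = 15.206 kPa.
Initial effective stress: σ'_0 = σ_v − u = 82.905 − 15.206 = 67.699 kPa.
Final effective stress: σ'_f = σ'_0 + Δσ = 67.699 + 54.9 = 122.6 kPa.
Normally consolidated clay, so the full stress increment lies on the virgin compression line:
S_c = C_c·H/(1+e₀)·log₁₀(σ'_f/σ'_0) = 0.2×2.1/(1+1.1)×log₁₀(122.6/67.699)
    = 0.2 × 0.25791 = 0.05158 m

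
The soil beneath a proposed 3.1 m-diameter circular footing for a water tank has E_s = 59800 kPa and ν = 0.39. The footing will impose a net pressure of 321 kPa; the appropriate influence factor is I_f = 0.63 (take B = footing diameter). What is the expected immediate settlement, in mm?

Immediate (elastic) settlement: S_e = q·B·(1−ν²)/E_s · I_f.
S_e = 321 × 3.1 × (1 − 0.39²) / 59800 × 0.63
    = 321 × 3.1 × 0.8479 / 59800 × 0.63
    = 0.008889 m = 8.889 mm

S_e ≈ 8.89 mm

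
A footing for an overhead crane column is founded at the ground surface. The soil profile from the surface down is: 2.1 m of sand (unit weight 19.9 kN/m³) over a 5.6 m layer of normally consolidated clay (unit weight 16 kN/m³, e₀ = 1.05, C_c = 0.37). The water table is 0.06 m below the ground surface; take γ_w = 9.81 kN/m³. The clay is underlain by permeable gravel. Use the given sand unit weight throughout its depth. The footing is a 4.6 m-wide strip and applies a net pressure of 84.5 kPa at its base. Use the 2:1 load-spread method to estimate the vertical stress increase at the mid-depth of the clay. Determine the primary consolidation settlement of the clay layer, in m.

Mid-depth of clay below the ground surface: z = 2.1 + 5.6/2 = 4.9 m.
Total vertical stress at mid-clay: σ_v = 19.9×2.1 + 16×2.8 = 86.59 kPa.
Pore pressure: u = 9.81×(4.9 − 0.06) = 47.48 kPa.
Initial effective stress: σ'_0 = σ_v − u = 86.59 − 47.48 = 39.11 kPa.
Stress increase at mid-clay by the 2:1 spreading method:
Δσ = qB/(B+z) = 84.5×4.6/(4.6+4.9) = 40.916 kPa
Final effective stress: σ'_f = σ'_0 + Δσ = 39.11 + 40.916 = 80.026 kPa.
Normally consolidated clay, so the full stress increment lies on the virgin compression line:
S_c = C_c·H/(1+e₀)·log₁₀(σ'_f/σ'_0) = 0.37×5.6/(1+1.05)×log₁₀(80.026/39.11)
    = 1.0107 × 0.31094 = 0.3143 m

S_c ≈ 0.314 m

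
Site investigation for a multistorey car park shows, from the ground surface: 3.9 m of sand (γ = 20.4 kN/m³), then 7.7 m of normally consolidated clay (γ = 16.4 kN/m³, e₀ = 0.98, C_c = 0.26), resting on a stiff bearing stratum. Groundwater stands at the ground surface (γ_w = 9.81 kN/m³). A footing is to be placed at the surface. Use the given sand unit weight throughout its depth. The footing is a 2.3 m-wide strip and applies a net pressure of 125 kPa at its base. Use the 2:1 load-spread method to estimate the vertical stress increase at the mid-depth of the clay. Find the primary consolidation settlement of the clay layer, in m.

S_c ≈ 0.157 m

Mid-depth of clay below the ground surface: z = 3.9 + 7.7/2 = 7.75 m.
Total vertical stress at mid-clay: σ_v = 20.4×3.9 + 16.4×3.85 = 142.7 kPa.
Pore pressure: u = 9.81×(7.75 − 0) = 76.028 kPa.
Initial effective stress: σ'_0 = σ_v − u = 142.7 − 76.028 = 66.672 kPa.
Stress increase at mid-clay by the 2:1 spreading method:
Δσ = qB/(B+z) = 125×2.3/(2.3+7.75) = 28.607 kPa
Final effective stress: σ'_f = σ'_0 + Δσ = 66.672 + 28.607 = 95.279 kPa.
Normally consolidated clay, so the full stress increment lies on the virgin compression line:
S_c = C_c·H/(1+e₀)·log₁₀(σ'_f/σ'_0) = 0.26×7.7/(1+0.98)×log₁₀(95.279/66.672)
    = 1.0111 × 0.15505 = 0.1568 m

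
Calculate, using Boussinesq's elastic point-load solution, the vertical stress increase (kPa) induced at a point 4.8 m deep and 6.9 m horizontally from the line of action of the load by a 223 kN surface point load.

Δσ_z ≈ 0.281 kPa

Boussinesq vertical stress below a point load on an elastic half-space:
Δσ_z = 3P/(2πz²) · [1 + (r/z)²]^(−5/2)
r/z = 6.9/4.8 = 1.4375; [1+(r/z)²]^(−5/2) = 0.060733.
Δσ_z = 3×223/(2π×4.8²) × 0.060733 = 4.6213 × 0.060733 = 0.2807 kPa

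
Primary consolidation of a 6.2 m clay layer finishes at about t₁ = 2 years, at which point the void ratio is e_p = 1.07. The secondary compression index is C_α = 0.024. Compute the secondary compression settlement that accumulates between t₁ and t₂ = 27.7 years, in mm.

Secondary compression: S_s = C_α·H/(1+e_p)·log₁₀(t₂/t₁)
S_s = 0.024×6.2/(1+1.07)×log₁₀(27.7/2)
    = 0.07188 × 1.141 = 0.08205 m

S_s ≈ 82.1 mm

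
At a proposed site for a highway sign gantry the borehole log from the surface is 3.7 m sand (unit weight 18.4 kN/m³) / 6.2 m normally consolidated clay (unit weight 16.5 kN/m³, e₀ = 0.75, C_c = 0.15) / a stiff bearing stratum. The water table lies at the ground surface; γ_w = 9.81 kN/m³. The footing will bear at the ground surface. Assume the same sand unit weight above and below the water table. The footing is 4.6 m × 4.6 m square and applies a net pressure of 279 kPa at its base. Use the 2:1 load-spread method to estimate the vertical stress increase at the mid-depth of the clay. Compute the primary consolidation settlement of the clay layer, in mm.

S_c ≈ 144 mm

Mid-depth of clay below the ground surface: z = 3.7 + 6.2/2 = 6.8 m.
Total vertical stress at mid-clay: σ_v = 18.4×3.7 + 16.5×3.1 = 119.23 kPa.
Pore pressure: u = 9.81×(6.8 − 0) = 66.708 kPa.
Initial effective stress: σ'_0 = σ_v − u = 119.23 − 66.708 = 52.522 kPa.
Stress increase at mid-clay by the 2:1 spreading method:
Δσ = qBL/((B+z)(L+z)) = 279×4.6×4.6/((4.6+6.8)(4.6+6.8)) = 45.427 kPa
Final effective stress: σ'_f = σ'_0 + Δσ = 52.522 + 45.427 = 97.949 kPa.
Normally consolidated clay, so the full stress increment lies on the virgin compression line:
S_c = C_c·H/(1+e₀)·log₁₀(σ'_f/σ'_0) = 0.15×6.2/(1+0.75)×log₁₀(97.949/52.522)
    = 0.53143 × 0.27066 = 0.1438 m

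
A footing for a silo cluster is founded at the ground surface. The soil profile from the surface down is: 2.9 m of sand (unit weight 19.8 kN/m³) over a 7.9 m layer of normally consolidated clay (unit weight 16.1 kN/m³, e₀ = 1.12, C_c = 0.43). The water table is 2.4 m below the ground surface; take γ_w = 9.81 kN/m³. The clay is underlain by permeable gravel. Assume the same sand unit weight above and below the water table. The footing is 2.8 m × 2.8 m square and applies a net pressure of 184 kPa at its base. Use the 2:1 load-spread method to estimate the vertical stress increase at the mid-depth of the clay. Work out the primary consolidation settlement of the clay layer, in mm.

Mid-depth of clay below the ground surface: z = 2.9 + 7.9/2 = 6.85 m.
Total vertical stress at mid-clay: σ_v = 19.8×2.9 + 16.1×3.95 = 121.02 kPa.
Pore pressure: u = 9.81×(6.85 − 2.4) = 43.655 kPa.
Initial effective stress: σ'_0 = σ_v − u = 121.02 − 43.655 = 77.365 kPa.
Stress increase at mid-clay by the 2:1 spreading method:
Δσ = qBL/((B+z)(L+z)) = 184×2.8×2.8/((2.8+6.85)(2.8+6.85)) = 15.491 kPa
Final effective stress: σ'_f = σ'_0 + Δσ = 77.365 + 15.491 = 92.856 kPa.
Normally consolidated clay, so the full stress increment lies on the virgin compression line:
S_c = C_c·H/(1+e₀)·log₁₀(σ'_f/σ'_0) = 0.43×7.9/(1+1.12)×log₁₀(92.856/77.365)
    = 1.6024 × 0.079265 = 0.127 m

S_c ≈ 127 mm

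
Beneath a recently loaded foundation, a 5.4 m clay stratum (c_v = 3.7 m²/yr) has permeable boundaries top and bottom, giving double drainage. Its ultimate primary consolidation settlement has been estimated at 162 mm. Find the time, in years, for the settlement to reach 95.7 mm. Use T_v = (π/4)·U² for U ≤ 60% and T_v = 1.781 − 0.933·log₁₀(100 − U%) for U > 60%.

t ≈ 0.54 years

Drainage path length: H_d = H/2 = 2.7 m (double drainage).
U = S(t)/S_ult = 95.7/162 = 0.5907.
U ≤ 60%: T_v = (π/4)·U² = (π/4)×0.59074² = 0.27408.
t = T_v·H_d²/c_v = 0.27408×2.7²/3.7 = 0.54 years.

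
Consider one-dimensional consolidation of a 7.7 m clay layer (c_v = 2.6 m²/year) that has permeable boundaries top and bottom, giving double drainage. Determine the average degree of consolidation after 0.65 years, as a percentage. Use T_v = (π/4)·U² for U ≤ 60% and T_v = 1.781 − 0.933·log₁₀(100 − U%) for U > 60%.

U ≈ 38.1 %

Drainage path length: H_d = H/2 = 3.85 m (double drainage).
T_v = c_v·t/H_d² = 2.6×0.65/3.85² = 0.11402.
T_v = 0.11402 corresponds to the U ≤ 60% branch:
U = √(4T_v/π) = 0.381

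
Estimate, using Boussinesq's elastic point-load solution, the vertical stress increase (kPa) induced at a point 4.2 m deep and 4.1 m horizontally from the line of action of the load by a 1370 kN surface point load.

Boussinesq vertical stress below a point load on an elastic half-space:
Δσ_z = 3P/(2πz²) · [1 + (r/z)²]^(−5/2)
r/z = 4.1/4.2 = 0.97619; [1+(r/z)²]^(−5/2) = 0.18762.
Δσ_z = 3×1370/(2π×4.2²) × 0.18762 = 37.082 × 0.18762 = 6.957 kPa

Δσ_z ≈ 6.96 kPa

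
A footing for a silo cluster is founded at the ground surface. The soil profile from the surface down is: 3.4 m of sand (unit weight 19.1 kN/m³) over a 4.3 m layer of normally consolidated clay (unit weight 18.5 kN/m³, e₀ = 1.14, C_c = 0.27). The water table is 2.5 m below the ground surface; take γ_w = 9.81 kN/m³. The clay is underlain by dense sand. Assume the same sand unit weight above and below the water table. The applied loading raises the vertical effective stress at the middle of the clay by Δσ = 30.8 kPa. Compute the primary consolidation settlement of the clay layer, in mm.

Mid-depth of clay below the ground surface: z = 3.4 + 4.3/2 = 5.55 m.
Total vertical stress at mid-clay: σ_v = 19.1×3.4 + 18.5×2.15 = 104.72 kPa.
Pore pressure: u = 9.81×(5.55 − 2.5) = 29.921 kPa.
Initial effective stress: σ'_0 = σ_v − u = 104.72 − 29.921 = 74.799 kPa.
Final effective stress: σ'_f = σ'_0 + Δσ = 74.799 + 30.8 = 105.6 kPa.
Normally consolidated clay, so the full stress increment lies on the virgin compression line:
S_c = C_c·H/(1+e₀)·log₁₀(σ'_f/σ'_0) = 0.27×4.3/(1+1.14)×log₁₀(105.6/74.799)
    = 0.54252 × 0.14977 = 0.08125 m

S_c ≈ 81.3 mm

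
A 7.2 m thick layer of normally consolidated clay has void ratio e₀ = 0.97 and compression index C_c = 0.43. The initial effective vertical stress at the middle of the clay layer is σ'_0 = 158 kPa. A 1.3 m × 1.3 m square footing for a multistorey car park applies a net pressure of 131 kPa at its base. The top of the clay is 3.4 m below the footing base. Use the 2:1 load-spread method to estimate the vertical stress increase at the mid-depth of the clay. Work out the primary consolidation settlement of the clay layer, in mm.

Mid-depth of clay below the footing base: z = 3.4 + 7.2/2 = 7 m.
Stress increase at mid-clay by the 2:1 spreading method:
Δσ = qBL/((B+z)(L+z)) = 131×1.3×1.3/((1.3+7)(1.3+7)) = 3.2137 kPa
Final effective stress: σ'_f = σ'_0 + Δσ = 158 + 3.2137 = 161.21 kPa.
Normally consolidated clay, so the full stress increment lies on the virgin compression line:
S_c = C_c·H/(1+e₀)·log₁₀(σ'_f/σ'_0) = 0.43×7.2/(1+0.97)×log₁₀(161.21/158)
    = 1.5716 × 0.0087349 = 0.01373 m

S_c ≈ 13.7 mm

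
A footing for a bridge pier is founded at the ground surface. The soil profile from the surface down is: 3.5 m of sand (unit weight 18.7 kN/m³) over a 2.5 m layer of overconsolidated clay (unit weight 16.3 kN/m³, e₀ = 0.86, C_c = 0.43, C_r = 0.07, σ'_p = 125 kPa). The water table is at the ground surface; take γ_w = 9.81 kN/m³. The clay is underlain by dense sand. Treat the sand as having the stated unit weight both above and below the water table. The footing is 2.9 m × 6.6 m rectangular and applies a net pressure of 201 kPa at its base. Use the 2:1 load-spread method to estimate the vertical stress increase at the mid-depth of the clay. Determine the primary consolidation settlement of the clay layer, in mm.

Mid-depth of clay below the ground surface: z = 3.5 + 2.5/2 = 4.75 m.
Total vertical stress at mid-clay: σ_v = 18.7×3.5 + 16.3×1.25 = 85.825 kPa.
Pore pressure: u = 9.81×(4.75 − 0) = 46.598 kPa.
Initial effective stress: σ'_0 = σ_v − u = 85.825 − 46.598 = 39.227 kPa.
Stress increase at mid-clay by the 2:1 spreading method:
Δσ = qBL/((B+z)(L+z)) = 201×2.9×6.6/((2.9+4.75)(6.6+4.75)) = 44.308 kPa
Final effective stress: σ'_f = 39.227 + 44.308 = 83.535 kPa.
σ'_f = 83.535 ≤ σ'_p = 125 kPa, so the clay remains overconsolidated and only the recompression index applies:
S_c = C_r·H/(1+e₀)·log₁₀(σ'_f/σ'_0) = 0.07×2.5/1.86×log₁₀(83.535/39.227)
    = 0.094087 × 0.32828 = 0.03089 m

S_c ≈ 30.9 mm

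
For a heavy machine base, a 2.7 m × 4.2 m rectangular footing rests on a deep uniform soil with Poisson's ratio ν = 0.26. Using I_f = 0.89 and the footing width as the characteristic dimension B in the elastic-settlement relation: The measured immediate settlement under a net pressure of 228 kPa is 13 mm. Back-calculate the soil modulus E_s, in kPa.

S_e = q·B·(1−ν²)/E_s · I_f  ⇒  E_s = q·B·(1−ν²)·I_f / S_e.
E_s = 228 × 2.7 × 0.9324 × 0.89 / 0.013 = 39300 kPa

E_s ≈ 39300 kPa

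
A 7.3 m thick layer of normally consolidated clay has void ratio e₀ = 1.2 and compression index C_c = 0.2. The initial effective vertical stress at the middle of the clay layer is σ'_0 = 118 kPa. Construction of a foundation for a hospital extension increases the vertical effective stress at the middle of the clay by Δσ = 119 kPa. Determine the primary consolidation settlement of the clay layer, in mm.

S_c ≈ 201 mm

Final effective stress: σ'_f = σ'_0 + Δσ = 118 + 119 = 237 kPa.
Normally consolidated clay, so the full stress increment lies on the virgin compression line:
S_c = C_c·H/(1+e₀)·log₁₀(σ'_f/σ'_0) = 0.2×7.3/(1+1.2)×log₁₀(237/118)
    = 0.66364 × 0.30287 = 0.201 m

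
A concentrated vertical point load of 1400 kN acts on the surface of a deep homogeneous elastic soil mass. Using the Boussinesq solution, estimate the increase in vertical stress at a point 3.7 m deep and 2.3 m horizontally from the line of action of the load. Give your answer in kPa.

Boussinesq vertical stress below a point load on an elastic half-space:
Δσ_z = 3P/(2πz²) · [1 + (r/z)²]^(−5/2)
r/z = 2.3/3.7 = 0.62162; [1+(r/z)²]^(−5/2) = 0.44184.
Δσ_z = 3×1400/(2π×3.7²) × 0.44184 = 48.828 × 0.44184 = 21.57 kPa

Δσ_z ≈ 21.6 kPa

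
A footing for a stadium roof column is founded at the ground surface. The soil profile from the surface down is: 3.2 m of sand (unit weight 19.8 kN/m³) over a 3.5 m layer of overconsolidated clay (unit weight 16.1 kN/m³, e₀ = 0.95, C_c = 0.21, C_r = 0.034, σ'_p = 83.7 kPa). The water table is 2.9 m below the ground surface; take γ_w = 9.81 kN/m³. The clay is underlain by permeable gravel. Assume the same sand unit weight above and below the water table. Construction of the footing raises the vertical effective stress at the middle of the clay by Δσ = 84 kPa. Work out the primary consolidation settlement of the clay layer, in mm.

Mid-depth of clay below the ground surface: z = 3.2 + 3.5/2 = 4.95 m.
Total vertical stress at mid-clay: σ_v = 19.8×3.2 + 16.1×1.75 = 91.535 kPa.
Pore pressure: u = 9.81×(4.95 − 2.9) = 20.11 kPa.
Initial effective stress: σ'_0 = σ_v − u = 91.535 − 20.11 = 71.425 kPa.
Final effective stress: σ'_f = 71.425 + 84 = 155.43 kPa.
σ'_f = 155.43 > σ'_p = 83.7 kPa, so the stress path crosses the preconsolidation pressure — recompression up to σ'_p, then virgin compression beyond:
S_c = H/(1+e₀)·[C_r·log₁₀(σ'_p/σ'_0) + C_c·log₁₀(σ'_f/σ'_p)]
    = 3.5/1.95 × [0.034×log₁₀(83.7/71.425) + 0.21×log₁₀(155.43/83.7)]
    = 1.7949 × [0.0023418 + 0.05645] = 0.1055 m

S_c ≈ 106 mm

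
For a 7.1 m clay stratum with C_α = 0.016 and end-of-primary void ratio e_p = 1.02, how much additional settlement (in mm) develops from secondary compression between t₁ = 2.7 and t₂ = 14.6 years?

Secondary compression: S_s = C_α·H/(1+e_p)·log₁₀(t₂/t₁)
S_s = 0.016×7.1/(1+1.02)×log₁₀(14.6/2.7)
    = 0.05624 × 0.733 = 0.04122 m

S_s ≈ 41.2 mm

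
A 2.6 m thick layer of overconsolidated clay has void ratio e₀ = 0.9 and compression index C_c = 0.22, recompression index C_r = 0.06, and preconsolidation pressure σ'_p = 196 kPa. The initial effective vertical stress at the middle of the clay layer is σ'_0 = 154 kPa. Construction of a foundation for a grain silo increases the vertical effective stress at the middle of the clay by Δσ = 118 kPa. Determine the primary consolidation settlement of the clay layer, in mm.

Final effective stress: σ'_f = 154 + 118 = 272 kPa.
σ'_f = 272 > σ'_p = 196 kPa, so the stress path crosses the preconsolidation pressure — recompression up to σ'_p, then virgin compression beyond:
S_c = H/(1+e₀)·[C_r·log₁₀(σ'_p/σ'_0) + C_c·log₁₀(σ'_f/σ'_p)]
    = 2.6/1.9 × [0.06×log₁₀(196/154) + 0.22×log₁₀(272/196)]
    = 1.3684 × [0.0062841 + 0.031309] = 0.05144 m

S_c ≈ 51.4 mm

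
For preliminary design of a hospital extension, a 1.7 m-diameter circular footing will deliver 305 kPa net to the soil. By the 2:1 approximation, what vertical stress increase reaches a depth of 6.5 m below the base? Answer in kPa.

Δσ_z ≈ 13.1 kPa

By the 2:1 method the load spreads at 1 horizontal : 2 vertical, so at depth z the loaded area has grown by z in each plan dimension:
Δσ ≈ qD²/(D+z)² = 305×1.7²/(1.7+6.5)² = 13.109 kPa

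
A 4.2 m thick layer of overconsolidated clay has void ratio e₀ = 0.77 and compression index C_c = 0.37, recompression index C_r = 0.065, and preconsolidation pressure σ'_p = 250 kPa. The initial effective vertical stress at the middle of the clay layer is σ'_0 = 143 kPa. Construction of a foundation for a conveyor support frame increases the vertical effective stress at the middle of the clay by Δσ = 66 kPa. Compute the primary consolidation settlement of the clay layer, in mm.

S_c ≈ 25.4 mm

Final effective stress: σ'_f = 143 + 66 = 209 kPa.
σ'_f = 209 ≤ σ'_p = 250 kPa, so the clay remains overconsolidated and only the recompression index applies:
S_c = C_r·H/(1+e₀)·log₁₀(σ'_f/σ'_0) = 0.065×4.2/1.77×log₁₀(209/143)
    = 0.15424 × 0.16481 = 0.02542 m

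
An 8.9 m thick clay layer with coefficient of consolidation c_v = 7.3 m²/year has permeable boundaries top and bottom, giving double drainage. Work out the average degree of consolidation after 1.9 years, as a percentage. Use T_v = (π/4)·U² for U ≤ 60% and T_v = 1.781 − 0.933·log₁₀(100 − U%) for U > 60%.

Drainage path length: H_d = H/2 = 4.45 m (double drainage).
T_v = c_v·t/H_d² = 7.3×1.9/4.45² = 0.70042.
T_v = 0.70042 corresponds to the U > 60% branch:
U = 1 − 10^((1.781 − T_v)/0.933)/100 = 0.8561

U ≈ 85.6 %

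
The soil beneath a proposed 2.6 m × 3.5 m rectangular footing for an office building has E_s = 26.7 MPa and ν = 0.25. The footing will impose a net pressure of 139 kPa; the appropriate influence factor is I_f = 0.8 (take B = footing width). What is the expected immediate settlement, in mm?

S_e ≈ 10.2 mm

Immediate (elastic) settlement: S_e = q·B·(1−ν²)/E_s · I_f.
E_s = 26.7 MPa = 26700 kPa.
S_e = 139 × 2.6 × (1 − 0.25²) / 26700 × 0.8
    = 139 × 2.6 × 0.9375 / 26700 × 0.8
    = 0.01015 m = 10.15 mm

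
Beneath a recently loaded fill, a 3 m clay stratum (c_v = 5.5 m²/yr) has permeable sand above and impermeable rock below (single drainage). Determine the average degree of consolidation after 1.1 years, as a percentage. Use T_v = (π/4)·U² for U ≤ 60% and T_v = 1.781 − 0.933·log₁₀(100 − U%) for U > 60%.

U ≈ 84.6 %

Drainage path length: H_d = H = 3 m (single drainage).
T_v = c_v·t/H_d² = 5.5×1.1/3² = 0.67222.
T_v = 0.67222 corresponds to the U > 60% branch:
U = 1 − 10^((1.781 − T_v)/0.933)/100 = 0.8457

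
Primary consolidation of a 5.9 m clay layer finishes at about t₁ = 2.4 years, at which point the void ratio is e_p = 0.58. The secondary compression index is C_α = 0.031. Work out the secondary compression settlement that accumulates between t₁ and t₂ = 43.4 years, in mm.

Secondary compression: S_s = C_α·H/(1+e_p)·log₁₀(t₂/t₁)
S_s = 0.031×5.9/(1+0.58)×log₁₀(43.4/2.4)
    = 0.1158 × 1.257 = 0.1455 m

S_s ≈ 146 mm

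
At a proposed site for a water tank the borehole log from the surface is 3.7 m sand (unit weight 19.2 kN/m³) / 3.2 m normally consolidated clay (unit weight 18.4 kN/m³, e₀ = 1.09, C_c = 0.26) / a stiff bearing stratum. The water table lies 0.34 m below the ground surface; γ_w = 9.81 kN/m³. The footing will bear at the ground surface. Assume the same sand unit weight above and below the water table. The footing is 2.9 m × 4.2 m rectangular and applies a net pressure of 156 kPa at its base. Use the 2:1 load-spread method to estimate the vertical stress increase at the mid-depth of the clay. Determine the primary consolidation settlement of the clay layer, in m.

S_c ≈ 0.0667 m

Mid-depth of clay below the ground surface: z = 3.7 + 3.2/2 = 5.3 m.
Total vertical stress at mid-clay: σ_v = 19.2×3.7 + 18.4×1.6 = 100.48 kPa.
Pore pressure: u = 9.81×(5.3 − 0.34) = 48.658 kPa.
Initial effective stress: σ'_0 = σ_v − u = 100.48 − 48.658 = 51.822 kPa.
Stress increase at mid-clay by the 2:1 spreading method:
Δσ = qBL/((B+z)(L+z)) = 156×2.9×4.2/((2.9+5.3)(4.2+5.3)) = 24.391 kPa
Final effective stress: σ'_f = σ'_0 + Δσ = 51.822 + 24.391 = 76.213 kPa.
Normally consolidated clay, so the full stress increment lies on the virgin compression line:
S_c = C_c·H/(1+e₀)·log₁₀(σ'_f/σ'_0) = 0.26×3.2/(1+1.09)×log₁₀(76.213/51.822)
    = 0.39809 × 0.16751 = 0.06668 m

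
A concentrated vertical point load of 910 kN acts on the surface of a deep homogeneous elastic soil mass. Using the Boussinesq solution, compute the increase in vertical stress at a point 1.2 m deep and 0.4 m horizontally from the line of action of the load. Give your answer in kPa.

Δσ_z ≈ 232 kPa

Boussinesq vertical stress below a point load on an elastic half-space:
Δσ_z = 3P/(2πz²) · [1 + (r/z)²]^(−5/2)
r/z = 0.4/1.2 = 0.33333; [1+(r/z)²]^(−5/2) = 0.76843.
Δσ_z = 3×910/(2π×1.2²) × 0.76843 = 301.73 × 0.76843 = 231.9 kPa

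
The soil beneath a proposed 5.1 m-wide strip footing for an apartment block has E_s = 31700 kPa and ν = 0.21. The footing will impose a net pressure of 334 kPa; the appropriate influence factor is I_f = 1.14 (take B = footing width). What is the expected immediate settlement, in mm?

Immediate (elastic) settlement: S_e = q·B·(1−ν²)/E_s · I_f.
S_e = 334 × 5.1 × (1 − 0.21²) / 31700 × 1.14
    = 334 × 5.1 × 0.9559 / 31700 × 1.14
    = 0.05856 m = 58.56 mm

S_e ≈ 58.6 mm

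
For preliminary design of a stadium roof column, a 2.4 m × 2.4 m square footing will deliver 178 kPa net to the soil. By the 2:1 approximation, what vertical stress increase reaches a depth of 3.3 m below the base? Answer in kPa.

Δσ_z ≈ 31.6 kPa

By the 2:1 method the load spreads at 1 horizontal : 2 vertical, so at depth z the loaded area has grown by z in each plan dimension:
Δσ = qBL/((B+z)(L+z)) = 178×2.4×2.4/((2.4+3.3)(2.4+3.3)) = 31.557 kPa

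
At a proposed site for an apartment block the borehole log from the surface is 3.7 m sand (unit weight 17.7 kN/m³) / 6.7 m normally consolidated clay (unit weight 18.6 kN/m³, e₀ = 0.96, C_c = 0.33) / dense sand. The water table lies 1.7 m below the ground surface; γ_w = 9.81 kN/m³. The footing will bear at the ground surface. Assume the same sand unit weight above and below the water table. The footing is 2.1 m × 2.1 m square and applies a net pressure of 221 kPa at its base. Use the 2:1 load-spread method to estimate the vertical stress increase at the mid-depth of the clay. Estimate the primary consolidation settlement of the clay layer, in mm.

S_c ≈ 70.4 mm

Mid-depth of clay below the ground surface: z = 3.7 + 6.7/2 = 7.05 m.
Total vertical stress at mid-clay: σ_v = 17.7×3.7 + 18.6×3.35 = 127.8 kPa.
Pore pressure: u = 9.81×(7.05 − 1.7) = 52.483 kPa.
Initial effective stress: σ'_0 = σ_v − u = 127.8 − 52.483 = 75.317 kPa.
Stress increase at mid-clay by the 2:1 spreading method:
Δσ = qBL/((B+z)(L+z)) = 221×2.1×2.1/((2.1+7.05)(2.1+7.05)) = 11.641 kPa
Final effective stress: σ'_f = σ'_0 + Δσ = 75.317 + 11.641 = 86.958 kPa.
Normally consolidated clay, so the full stress increment lies on the virgin compression line:
S_c = C_c·H/(1+e₀)·log₁₀(σ'_f/σ'_0) = 0.33×6.7/(1+0.96)×log₁₀(86.958/75.317)
    = 1.1281 × 0.062417 = 0.07041 m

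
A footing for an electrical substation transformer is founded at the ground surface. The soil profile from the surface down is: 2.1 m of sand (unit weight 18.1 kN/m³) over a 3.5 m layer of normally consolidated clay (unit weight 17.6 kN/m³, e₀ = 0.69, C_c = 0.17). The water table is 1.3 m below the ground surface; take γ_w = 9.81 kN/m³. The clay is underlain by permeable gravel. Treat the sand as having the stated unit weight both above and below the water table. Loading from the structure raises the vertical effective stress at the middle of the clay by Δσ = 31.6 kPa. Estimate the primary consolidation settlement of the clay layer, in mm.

S_c ≈ 83.1 mm

Mid-depth of clay below the ground surface: z = 2.1 + 3.5/2 = 3.85 m.
Total vertical stress at mid-clay: σ_v = 18.1×2.1 + 17.6×1.75 = 68.81 kPa.
Pore pressure: u = 9.81×(3.85 − 1.3) = 25.015 kPa.
Initial effective stress: σ'_0 = σ_v − u = 68.81 − 25.015 = 43.795 kPa.
Final effective stress: σ'_f = σ'_0 + Δσ = 43.795 + 31.6 = 75.395 kPa.
Normally consolidated clay, so the full stress increment lies on the virgin compression line:
S_c = C_c·H/(1+e₀)·log₁₀(σ'_f/σ'_0) = 0.17×3.5/(1+0.69)×log₁₀(75.395/43.795)
    = 0.35207 × 0.23592 = 0.08306 m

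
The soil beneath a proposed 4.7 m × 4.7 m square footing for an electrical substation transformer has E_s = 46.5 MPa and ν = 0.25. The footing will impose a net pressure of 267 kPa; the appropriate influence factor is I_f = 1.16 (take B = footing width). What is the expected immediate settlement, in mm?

Immediate (elastic) settlement: S_e = q·B·(1−ν²)/E_s · I_f.
E_s = 46.5 MPa = 46500 kPa.
S_e = 267 × 4.7 × (1 − 0.25²) / 46500 × 1.16
    = 267 × 4.7 × 0.9375 / 46500 × 1.16
    = 0.02935 m = 29.35 mm

S_e ≈ 29.3 mm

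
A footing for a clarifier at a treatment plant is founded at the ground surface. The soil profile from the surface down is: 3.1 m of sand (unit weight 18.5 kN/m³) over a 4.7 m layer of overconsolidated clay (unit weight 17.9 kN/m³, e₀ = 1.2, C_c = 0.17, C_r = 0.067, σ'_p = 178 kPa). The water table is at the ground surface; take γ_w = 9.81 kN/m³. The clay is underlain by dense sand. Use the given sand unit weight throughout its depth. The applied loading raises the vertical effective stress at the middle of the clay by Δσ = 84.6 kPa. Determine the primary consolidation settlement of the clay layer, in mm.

S_c ≈ 64.9 mm

Mid-depth of clay below the ground surface: z = 3.1 + 4.7/2 = 5.45 m.
Total vertical stress at mid-clay: σ_v = 18.5×3.1 + 17.9×2.35 = 99.415 kPa.
Pore pressure: u = 9.81×(5.45 − 0) = 53.465 kPa.
Initial effective stress: σ'_0 = σ_v − u = 99.415 − 53.465 = 45.95 kPa.
Final effective stress: σ'_f = 45.95 + 84.6 = 130.55 kPa.
σ'_f = 130.55 ≤ σ'_p = 178 kPa, so the clay remains overconsolidated and only the recompression index applies:
S_c = C_r·H/(1+e₀)·log₁₀(σ'_f/σ'_0) = 0.067×4.7/2.2×log₁₀(130.55/45.95)
    = 0.14314 × 0.45349 = 0.06491 m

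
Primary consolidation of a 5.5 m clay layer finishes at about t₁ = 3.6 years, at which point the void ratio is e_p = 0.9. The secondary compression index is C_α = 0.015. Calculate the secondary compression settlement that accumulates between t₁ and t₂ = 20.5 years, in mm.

S_s ≈ 32.8 mm

Secondary compression: S_s = C_α·H/(1+e_p)·log₁₀(t₂/t₁)
S_s = 0.015×5.5/(1+0.9)×log₁₀(20.5/3.6)
    = 0.04342 × 0.7555 = 0.0328 m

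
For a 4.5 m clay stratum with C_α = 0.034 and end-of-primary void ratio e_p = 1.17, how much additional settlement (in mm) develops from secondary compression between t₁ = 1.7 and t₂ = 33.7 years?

S_s ≈ 91.5 mm

Secondary compression: S_s = C_α·H/(1+e_p)·log₁₀(t₂/t₁)
S_s = 0.034×4.5/(1+1.17)×log₁₀(33.7/1.7)
    = 0.07051 × 1.297 = 0.09146 m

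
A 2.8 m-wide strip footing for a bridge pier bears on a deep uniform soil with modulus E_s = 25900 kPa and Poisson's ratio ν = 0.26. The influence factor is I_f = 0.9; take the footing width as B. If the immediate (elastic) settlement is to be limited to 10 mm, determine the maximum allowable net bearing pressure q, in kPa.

S_e = q·B·(1−ν²)/E_s · I_f  ⇒  q = S_e·E_s / (B·(1−ν²)·I_f).
q = 0.01 × 25900 / (2.8 × 0.9324 × 0.9) = 110.2 kPa

q ≈ 110 kPa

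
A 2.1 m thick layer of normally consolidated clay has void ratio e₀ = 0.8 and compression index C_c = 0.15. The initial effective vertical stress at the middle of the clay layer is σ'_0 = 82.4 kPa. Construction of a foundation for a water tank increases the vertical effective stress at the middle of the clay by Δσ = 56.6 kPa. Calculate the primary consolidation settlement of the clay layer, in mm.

S_c ≈ 39.7 mm

Final effective stress: σ'_f = σ'_0 + Δσ = 82.4 + 56.6 = 139 kPa.
Normally consolidated clay, so the full stress increment lies on the virgin compression line:
S_c = C_c·H/(1+e₀)·log₁₀(σ'_f/σ'_0) = 0.15×2.1/(1+0.8)×log₁₀(139/82.4)
    = 0.175 × 0.22709 = 0.03974 m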